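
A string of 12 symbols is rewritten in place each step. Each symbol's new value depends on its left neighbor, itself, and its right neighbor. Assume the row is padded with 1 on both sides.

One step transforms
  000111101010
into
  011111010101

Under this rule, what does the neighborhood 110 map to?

At position 6 the neighborhood is 110; the next row has 0 there.

0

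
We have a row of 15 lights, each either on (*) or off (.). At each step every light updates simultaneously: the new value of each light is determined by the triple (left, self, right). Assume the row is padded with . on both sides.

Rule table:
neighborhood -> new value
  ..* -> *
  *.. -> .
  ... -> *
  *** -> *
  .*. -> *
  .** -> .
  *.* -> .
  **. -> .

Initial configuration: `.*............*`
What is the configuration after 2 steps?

**.************
....**********.

....**********.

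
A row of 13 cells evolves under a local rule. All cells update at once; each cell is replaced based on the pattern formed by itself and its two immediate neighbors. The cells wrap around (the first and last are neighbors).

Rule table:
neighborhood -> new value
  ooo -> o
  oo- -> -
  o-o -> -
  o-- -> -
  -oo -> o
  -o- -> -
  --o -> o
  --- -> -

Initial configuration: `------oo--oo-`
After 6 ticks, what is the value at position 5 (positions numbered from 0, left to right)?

-----oo--oo--
----oo--oo---
---oo--oo----
--oo--oo-----
-oo--oo------
oo--oo-------
position 5 holds o

o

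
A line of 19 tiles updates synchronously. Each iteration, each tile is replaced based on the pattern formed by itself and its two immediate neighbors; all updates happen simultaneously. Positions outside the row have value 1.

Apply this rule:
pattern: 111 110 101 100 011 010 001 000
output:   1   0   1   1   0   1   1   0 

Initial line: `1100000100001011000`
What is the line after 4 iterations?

0111011101101010010

1010001110011100101
0111010101101011110
1010111110011101101
0111011101101010010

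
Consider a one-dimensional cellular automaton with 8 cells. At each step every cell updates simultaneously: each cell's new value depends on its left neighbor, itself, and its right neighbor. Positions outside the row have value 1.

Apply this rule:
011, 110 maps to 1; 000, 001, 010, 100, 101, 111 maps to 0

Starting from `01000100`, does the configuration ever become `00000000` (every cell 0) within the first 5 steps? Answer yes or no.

yes

step 1: 00000000
all cells are 0 at step 1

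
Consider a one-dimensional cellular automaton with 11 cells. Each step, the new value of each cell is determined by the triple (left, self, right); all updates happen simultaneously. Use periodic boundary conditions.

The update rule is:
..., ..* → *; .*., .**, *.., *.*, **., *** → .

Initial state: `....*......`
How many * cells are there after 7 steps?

9

****..*****
.....*.....
*****..****
......*....
******..***
.......*...
*******..**
count of *: 9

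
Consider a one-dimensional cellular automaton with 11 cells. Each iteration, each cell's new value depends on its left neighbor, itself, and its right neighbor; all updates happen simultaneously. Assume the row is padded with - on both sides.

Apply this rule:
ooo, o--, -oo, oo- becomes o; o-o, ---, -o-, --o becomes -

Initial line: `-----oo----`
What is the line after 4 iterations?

-----ooo---
-----oooo--
-----ooooo-
-----oooooo

-----oooooo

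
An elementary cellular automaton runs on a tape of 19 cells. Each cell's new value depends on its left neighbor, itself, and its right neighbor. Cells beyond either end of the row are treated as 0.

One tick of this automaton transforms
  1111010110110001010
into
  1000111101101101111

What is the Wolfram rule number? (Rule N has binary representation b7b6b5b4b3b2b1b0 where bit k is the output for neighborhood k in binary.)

61

position 1: 111 → 0  (bit 7 = 0)
position 3: 110 → 0  (bit 6 = 0)
position 4: 101 → 1  (bit 5 = 1)
position 12: 100 → 1  (bit 4 = 1)
position 0: 011 → 1  (bit 3 = 1)
position 5: 010 → 1  (bit 2 = 1)
position 14: 001 → 0  (bit 1 = 0)
position 13: 000 → 1  (bit 0 = 1)
bits b7..b0 = 00111101 = 61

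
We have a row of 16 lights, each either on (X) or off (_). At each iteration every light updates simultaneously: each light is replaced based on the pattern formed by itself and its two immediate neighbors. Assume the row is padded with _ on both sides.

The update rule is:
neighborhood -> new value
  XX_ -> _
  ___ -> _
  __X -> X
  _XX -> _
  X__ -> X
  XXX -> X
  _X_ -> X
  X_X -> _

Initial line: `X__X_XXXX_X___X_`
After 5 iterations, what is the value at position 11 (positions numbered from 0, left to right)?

XXXX__XX__XX_XXX
_XX_XX__XX____X_
X_____XX__X__XXX
XX___X__XXXXX_X_
__X_XXXX_XXX__XX
position 11 holds X

X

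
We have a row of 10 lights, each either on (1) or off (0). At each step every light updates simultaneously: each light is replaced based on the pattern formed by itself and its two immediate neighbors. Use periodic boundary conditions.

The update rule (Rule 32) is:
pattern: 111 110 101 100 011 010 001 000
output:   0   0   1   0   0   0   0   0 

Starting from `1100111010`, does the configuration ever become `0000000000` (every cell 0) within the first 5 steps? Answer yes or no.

0000000101
0000000010
0000000000
all cells are 0 at step 3

yes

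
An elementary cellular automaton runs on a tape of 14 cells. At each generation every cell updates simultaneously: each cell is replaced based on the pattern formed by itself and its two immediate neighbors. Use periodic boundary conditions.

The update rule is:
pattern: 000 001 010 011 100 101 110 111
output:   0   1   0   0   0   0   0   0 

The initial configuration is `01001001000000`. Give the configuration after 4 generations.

10010000000100

10010010000000
00100100000001
01001000000010
10010000000100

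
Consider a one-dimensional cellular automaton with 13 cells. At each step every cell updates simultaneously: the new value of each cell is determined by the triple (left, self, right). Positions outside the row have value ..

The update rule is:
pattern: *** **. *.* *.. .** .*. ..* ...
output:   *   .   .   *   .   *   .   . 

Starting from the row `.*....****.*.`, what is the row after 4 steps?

step 1: .**....**..**
step 2: ...*.....*...
step 3: ...**....**..
step 4: .....*.....*.

.....*.....*.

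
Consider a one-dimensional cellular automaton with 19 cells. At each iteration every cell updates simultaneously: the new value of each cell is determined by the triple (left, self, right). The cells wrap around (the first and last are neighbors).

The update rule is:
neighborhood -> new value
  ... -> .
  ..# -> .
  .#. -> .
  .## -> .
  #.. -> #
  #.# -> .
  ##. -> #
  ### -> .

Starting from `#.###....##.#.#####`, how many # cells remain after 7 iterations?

4

iteration 1: #...##....#........
iteration 2: .#...##....#.......
iteration 3: ..#...##....#......
iteration 4: ...#...##....#.....
iteration 5: ....#...##....#....
iteration 6: .....#...##....#...
iteration 7: ......#...##....#..
count of #: 4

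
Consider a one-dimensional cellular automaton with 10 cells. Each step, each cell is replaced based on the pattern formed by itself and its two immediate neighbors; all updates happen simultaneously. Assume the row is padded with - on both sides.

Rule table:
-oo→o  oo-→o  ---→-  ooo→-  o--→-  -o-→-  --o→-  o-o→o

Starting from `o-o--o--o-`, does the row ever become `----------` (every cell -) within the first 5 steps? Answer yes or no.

step 1: -o--------
step 2: ----------
all cells are - at step 2

yes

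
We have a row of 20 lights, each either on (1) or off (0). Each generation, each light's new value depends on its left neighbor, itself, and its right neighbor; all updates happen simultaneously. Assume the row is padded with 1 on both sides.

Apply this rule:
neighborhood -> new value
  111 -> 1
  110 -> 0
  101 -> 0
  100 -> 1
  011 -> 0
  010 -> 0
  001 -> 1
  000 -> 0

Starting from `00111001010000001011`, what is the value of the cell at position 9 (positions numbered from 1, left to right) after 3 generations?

11010110001000010001
10000001010100101010
01000010000011000000
position 9 holds 0

0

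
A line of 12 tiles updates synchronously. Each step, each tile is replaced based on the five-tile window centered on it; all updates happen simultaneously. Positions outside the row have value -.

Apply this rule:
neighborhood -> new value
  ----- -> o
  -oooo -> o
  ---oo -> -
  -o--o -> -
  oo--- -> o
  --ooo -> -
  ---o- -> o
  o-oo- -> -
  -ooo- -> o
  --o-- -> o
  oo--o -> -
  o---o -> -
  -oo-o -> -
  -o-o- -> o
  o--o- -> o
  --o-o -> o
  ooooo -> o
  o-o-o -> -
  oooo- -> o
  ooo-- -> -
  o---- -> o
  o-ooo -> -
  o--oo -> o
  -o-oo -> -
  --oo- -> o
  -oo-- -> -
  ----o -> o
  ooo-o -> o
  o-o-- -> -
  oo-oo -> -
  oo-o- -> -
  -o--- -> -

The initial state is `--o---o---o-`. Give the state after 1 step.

ooo--oo--oo-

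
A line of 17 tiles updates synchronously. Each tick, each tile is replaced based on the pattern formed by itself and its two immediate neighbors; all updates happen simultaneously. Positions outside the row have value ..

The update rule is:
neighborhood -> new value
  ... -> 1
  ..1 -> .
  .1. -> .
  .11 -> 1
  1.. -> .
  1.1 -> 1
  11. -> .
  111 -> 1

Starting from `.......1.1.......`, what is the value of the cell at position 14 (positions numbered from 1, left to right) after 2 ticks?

1

tick 1: 111111..1..111111
tick 2: 11111......11111.
position 14 holds 1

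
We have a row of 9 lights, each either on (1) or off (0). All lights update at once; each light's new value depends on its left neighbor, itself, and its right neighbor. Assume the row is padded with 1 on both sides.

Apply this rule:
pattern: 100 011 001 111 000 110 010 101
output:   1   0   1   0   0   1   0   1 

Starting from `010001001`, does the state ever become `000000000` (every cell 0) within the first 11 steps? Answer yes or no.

no

step 1: 101010110
step 2: 110101011
step 3: 011010100
step 4: 101101011
step 5: 110110100
step 6: 011011011
step 7: 101101100
step 8: 110110111
step 9: 011011000
step 10: 101101101
step 11: 110110110
step 11 is 110110110, still not uniform 0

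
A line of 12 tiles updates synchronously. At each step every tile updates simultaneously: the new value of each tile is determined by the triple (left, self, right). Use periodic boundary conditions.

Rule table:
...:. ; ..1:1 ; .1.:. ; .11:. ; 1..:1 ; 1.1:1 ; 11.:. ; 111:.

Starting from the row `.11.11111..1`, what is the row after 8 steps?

1..1.....11.
.11.1...1..1
1..1.1.1.11.
.11.1.1.1..1
1..1.1.1.11.  (repeats step 3; period 2)
step 8: .11.1.1.1..1

.11.1.1.1..1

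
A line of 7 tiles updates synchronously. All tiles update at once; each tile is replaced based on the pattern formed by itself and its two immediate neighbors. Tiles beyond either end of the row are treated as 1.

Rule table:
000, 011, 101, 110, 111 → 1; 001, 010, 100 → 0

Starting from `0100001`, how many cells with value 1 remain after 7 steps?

1001101
1001111
1001111  (fixed point — unchanged through step 7)
count of 1: 5

5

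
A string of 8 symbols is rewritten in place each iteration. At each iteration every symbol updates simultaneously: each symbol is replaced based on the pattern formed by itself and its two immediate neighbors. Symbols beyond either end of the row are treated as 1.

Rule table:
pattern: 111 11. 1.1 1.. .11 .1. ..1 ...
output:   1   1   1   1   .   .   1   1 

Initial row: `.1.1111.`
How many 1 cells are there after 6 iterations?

7

iteration 1: 1.1.1111
iteration 2: 11.1.111
iteration 3: 111.1.11
iteration 4: 1111.1.1
iteration 5: 11111.1.
iteration 6: 111111.1
count of 1: 7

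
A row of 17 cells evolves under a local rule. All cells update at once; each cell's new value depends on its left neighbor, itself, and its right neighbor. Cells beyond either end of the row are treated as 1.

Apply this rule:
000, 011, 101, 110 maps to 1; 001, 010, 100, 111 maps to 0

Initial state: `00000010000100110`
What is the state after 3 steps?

01000101111111000

step 1: 01111000110000111
step 2: 11001010110110100
step 3: 01000101111111000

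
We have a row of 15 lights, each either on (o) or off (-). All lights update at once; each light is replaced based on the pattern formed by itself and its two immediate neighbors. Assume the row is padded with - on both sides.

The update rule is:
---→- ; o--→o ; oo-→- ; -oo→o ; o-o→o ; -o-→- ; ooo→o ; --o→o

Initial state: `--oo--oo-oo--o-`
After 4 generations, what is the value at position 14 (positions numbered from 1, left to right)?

generation 1: -oo-ooo-oo-oo-o
generation 2: oo-ooo-oo-oo-o-
generation 3: o-ooo-oo-oo-o-o
generation 4: -ooo-oo-oo-o-o-
position 14 holds o

o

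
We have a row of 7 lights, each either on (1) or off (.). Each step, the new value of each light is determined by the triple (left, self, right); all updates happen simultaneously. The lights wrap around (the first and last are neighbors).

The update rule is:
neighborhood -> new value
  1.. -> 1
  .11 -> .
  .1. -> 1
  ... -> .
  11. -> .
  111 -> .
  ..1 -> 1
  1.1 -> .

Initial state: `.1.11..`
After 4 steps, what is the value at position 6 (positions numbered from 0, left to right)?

11...1.
..1.11.
.11...1
...1.11
position 6 holds 1

1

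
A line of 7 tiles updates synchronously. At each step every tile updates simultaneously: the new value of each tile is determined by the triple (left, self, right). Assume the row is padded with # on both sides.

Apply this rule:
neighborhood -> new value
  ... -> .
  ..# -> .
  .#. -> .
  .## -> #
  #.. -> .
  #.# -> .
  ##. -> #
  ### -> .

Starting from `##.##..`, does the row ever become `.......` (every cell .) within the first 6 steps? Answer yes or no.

.#.##..
...##..
...##..  (fixed point — unchanged through step 6)
step 6 is ...##.., still not uniform .

no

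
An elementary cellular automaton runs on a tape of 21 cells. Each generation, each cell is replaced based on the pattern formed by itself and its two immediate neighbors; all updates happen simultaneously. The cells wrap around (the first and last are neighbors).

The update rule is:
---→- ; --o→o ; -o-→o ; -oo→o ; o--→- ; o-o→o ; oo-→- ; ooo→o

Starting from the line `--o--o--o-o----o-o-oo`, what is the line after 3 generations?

-oo-oo-oooo---oooooo-
oo-oo-oooo---oooooo--
o-oo-oooo---oooooo--o

o-oo-oooo---oooooo--o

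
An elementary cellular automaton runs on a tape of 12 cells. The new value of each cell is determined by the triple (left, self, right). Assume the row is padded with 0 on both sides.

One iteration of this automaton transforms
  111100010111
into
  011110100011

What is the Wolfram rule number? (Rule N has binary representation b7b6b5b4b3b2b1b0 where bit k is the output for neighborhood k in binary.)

210

position 1: 111 → 1  (bit 7 = 1)
position 3: 110 → 1  (bit 6 = 1)
position 8: 101 → 0  (bit 5 = 0)
position 4: 100 → 1  (bit 4 = 1)
position 0: 011 → 0  (bit 3 = 0)
position 7: 010 → 0  (bit 2 = 0)
position 6: 001 → 1  (bit 1 = 1)
position 5: 000 → 0  (bit 0 = 0)
bits b7..b0 = 11010010 = 210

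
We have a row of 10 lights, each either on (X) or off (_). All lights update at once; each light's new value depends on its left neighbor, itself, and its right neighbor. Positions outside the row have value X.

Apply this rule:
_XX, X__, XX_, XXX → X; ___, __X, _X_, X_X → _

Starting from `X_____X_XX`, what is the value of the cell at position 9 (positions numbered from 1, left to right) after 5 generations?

XX______XX
XXX_____XX
XXXX____XX
XXXXX___XX
XXXXXX__XX
position 9 holds X

X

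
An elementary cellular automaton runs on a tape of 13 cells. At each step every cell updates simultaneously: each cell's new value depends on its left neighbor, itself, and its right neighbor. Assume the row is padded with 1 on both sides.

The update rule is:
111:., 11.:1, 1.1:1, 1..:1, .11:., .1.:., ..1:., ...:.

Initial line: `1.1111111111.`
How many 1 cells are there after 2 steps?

11.........11
.11..........
count of 1: 2

2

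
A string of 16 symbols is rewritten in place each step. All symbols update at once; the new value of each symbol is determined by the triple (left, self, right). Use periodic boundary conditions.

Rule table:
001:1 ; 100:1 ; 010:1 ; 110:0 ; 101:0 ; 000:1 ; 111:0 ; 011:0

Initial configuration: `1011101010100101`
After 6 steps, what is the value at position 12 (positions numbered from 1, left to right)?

0

0000001010111100
1111111010000011
0000000011111100
1111111100000011
0000000011111100  (repeats step 3; period 2)
step 6: 1111111100000011
position 12 holds 0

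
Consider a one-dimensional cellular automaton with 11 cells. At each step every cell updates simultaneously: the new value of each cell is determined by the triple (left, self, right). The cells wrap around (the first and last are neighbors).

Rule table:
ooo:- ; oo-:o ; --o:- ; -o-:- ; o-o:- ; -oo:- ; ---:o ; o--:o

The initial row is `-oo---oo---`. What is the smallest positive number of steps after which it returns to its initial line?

22

--ooo--oooo
o---oo----o
ooo--oooo--
--oo----oo-
o--oooo--oo
oo----oo---
-oooo--ooo-
----oo---oo
ooo--ooo--o
--oo---oo--
o--ooo--ooo
oo---oo----
-ooo--oooo-
---oo----oo
oo--oooo--o
-oo----oo--
--oooo--ooo
o----oo---o
oooo--ooo--
---oo---oo-
oo--ooo--oo
-oo---oo---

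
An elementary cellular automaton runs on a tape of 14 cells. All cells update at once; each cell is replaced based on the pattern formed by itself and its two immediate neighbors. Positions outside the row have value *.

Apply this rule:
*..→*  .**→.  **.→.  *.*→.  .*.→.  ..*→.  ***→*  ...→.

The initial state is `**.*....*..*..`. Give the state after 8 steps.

step 1: *...*....*..*.
step 2: .*...*....*...
step 3: ..*...*....*..
step 4: *..*...*....*.
step 5: .*..*...*.....
step 6: ..*..*...*....
step 7: *..*..*...*...
step 8: .*..*..*...*..

.*..*..*...*..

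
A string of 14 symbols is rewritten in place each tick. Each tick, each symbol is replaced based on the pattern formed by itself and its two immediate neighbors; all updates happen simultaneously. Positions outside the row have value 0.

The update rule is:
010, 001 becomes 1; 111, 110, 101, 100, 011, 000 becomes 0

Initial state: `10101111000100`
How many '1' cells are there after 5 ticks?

10100000001100
10100000010000
10100000110000
10100001000000
10100011000000
count of 1: 4

4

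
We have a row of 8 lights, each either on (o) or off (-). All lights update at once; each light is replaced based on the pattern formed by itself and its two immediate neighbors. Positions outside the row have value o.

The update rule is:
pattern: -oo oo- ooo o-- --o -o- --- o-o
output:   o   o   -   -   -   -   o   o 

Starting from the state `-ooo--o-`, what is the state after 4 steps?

oo-o---o
-oo--o-o
ooo---oo
--o-o-o-

--o-o-o-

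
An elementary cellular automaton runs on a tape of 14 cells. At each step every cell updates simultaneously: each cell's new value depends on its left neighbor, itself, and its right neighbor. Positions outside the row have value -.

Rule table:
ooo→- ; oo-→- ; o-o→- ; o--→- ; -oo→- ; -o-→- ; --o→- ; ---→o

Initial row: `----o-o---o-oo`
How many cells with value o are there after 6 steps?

7

ooo-----o-----
----ooo---oooo
ooo-----o-----  (repeats step 1; period 2)
step 6: ----ooo---oooo
count of o: 7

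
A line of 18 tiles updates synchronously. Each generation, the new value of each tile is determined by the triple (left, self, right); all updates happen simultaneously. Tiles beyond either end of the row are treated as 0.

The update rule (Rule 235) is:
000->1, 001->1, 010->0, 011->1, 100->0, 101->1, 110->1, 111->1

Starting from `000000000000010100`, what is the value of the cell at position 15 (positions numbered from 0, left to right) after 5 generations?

generation 1: 111111111111101001
generation 2: 111111111111110010
generation 3: 111111111111110100
generation 4: 111111111111111001
generation 5: 111111111111111010
position 15 holds 0

0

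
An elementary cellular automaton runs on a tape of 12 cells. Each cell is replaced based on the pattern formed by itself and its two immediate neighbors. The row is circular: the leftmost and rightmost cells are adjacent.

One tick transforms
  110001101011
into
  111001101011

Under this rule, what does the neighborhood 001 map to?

At position 4 the neighborhood is 001; the next row has 0 there.

0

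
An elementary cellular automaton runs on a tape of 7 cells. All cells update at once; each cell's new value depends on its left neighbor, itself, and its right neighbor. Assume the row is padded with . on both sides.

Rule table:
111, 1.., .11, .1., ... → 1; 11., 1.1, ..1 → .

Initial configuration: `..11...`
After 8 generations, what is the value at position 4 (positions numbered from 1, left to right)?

.

generation 1: 1.1.111
generation 2: 1.1.11.
generation 3: 1.1.1.1
generation 4: 1.1.1.1  (fixed point — unchanged through generation 8)
position 4 holds .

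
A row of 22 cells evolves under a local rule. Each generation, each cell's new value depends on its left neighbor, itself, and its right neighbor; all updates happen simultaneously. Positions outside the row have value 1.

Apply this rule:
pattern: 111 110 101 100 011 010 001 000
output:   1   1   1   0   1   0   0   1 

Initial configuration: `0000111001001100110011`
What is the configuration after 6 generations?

0110111000001100110011
1111111011101100110011
1111111111111100110011
1111111111111100110011  (fixed point — unchanged through generation 6)

1111111111111100110011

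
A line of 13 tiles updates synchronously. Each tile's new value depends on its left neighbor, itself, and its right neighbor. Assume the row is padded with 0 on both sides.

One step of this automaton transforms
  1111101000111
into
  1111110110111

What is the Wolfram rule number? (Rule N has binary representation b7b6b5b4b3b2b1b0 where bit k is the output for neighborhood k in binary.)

249

position 1: 111 → 1  (bit 7 = 1)
position 4: 110 → 1  (bit 6 = 1)
position 5: 101 → 1  (bit 5 = 1)
position 7: 100 → 1  (bit 4 = 1)
position 0: 011 → 1  (bit 3 = 1)
position 6: 010 → 0  (bit 2 = 0)
position 9: 001 → 0  (bit 1 = 0)
position 8: 000 → 1  (bit 0 = 1)
bits b7..b0 = 11111001 = 249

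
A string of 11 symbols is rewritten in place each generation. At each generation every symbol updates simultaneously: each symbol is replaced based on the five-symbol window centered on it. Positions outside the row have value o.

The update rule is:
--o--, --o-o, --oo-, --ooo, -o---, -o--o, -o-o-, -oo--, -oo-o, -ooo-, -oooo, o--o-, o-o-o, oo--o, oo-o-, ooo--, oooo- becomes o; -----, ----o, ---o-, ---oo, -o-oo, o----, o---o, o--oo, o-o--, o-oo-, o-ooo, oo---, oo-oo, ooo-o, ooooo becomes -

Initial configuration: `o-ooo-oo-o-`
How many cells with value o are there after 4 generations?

---o---ooo-
---oo--oo--
---ooo-ooo-
---oo---o--
count of o: 3

3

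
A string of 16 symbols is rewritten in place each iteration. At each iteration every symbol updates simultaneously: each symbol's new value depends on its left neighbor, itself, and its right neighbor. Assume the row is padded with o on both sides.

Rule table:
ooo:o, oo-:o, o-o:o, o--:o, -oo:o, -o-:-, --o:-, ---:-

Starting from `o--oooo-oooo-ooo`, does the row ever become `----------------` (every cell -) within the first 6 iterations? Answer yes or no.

iteration 1: oo-ooooooooooooo
iteration 2: oooooooooooooooo
iteration 3: oooooooooooooooo  (fixed point — unchanged through iteration 6)
iteration 6 is oooooooooooooooo, still not uniform -

no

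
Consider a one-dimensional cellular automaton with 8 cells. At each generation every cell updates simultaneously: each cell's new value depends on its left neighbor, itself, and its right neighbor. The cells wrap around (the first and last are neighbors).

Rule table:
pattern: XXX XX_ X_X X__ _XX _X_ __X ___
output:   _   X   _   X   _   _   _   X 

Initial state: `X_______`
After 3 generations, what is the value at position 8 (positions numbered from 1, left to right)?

_XXXXXX_
______XX
XXXXX__X
position 8 holds X

X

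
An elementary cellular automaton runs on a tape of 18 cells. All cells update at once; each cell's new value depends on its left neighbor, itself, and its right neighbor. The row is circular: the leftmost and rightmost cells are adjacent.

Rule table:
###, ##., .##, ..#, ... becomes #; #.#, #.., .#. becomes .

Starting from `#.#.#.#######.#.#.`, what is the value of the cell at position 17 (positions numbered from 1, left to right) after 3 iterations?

......#######.....
#############.####
#############.####
position 17 holds #

#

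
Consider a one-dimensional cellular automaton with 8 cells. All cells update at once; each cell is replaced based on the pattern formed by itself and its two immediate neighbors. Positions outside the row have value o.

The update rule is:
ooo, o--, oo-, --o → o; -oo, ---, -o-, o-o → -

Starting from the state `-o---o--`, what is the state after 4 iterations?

oooo-o--

iteration 1: --o-o-oo
iteration 2: oo-----o
iteration 3: ooo---o-
iteration 4: oooo-o--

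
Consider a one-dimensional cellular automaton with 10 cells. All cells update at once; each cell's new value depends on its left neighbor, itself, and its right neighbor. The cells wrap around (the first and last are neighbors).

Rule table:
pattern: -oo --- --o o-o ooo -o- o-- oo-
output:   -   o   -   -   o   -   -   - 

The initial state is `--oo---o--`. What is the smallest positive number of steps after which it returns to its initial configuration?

2

o----o---o
--oo---o--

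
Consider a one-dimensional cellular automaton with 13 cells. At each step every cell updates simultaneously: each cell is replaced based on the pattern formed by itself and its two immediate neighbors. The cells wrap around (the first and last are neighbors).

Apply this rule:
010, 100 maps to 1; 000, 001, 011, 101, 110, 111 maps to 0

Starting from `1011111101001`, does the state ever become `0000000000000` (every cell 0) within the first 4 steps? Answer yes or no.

no

step 1: 0000000001100
step 2: 0000000000010
step 3: 0000000000011
step 4: 1000000000000
step 4 is 1000000000000, still not uniform 0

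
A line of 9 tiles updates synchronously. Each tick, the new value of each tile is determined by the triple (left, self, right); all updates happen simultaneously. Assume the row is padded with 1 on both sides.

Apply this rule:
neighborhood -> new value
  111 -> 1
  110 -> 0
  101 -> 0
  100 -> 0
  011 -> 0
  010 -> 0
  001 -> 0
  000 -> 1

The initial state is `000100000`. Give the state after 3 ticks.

010000000

010001110
000100100
010000000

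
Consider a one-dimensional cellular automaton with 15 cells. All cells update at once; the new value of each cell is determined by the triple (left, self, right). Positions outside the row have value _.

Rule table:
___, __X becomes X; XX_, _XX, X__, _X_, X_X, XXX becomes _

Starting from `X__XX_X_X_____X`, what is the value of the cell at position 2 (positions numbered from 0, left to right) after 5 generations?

__X_______XXXX_
XX__XXXXXX_____
___X_______XXXX
XXX__XXXXXX____
____X_______XXX
position 2 holds _

_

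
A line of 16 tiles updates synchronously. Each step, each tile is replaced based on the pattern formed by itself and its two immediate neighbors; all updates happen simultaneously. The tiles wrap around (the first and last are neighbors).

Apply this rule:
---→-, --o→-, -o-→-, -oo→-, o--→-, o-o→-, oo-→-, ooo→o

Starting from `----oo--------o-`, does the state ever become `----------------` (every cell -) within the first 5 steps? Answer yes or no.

yes

----------------
all cells are - at step 1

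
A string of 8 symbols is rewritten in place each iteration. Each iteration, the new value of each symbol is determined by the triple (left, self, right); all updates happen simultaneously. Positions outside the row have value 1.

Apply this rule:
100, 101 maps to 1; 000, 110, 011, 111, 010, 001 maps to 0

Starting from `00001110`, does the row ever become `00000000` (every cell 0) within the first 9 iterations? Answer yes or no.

iteration 1: 10000001
iteration 2: 01000000
iteration 3: 10100000
iteration 4: 01010000
iteration 5: 10101000
iteration 6: 01010100
iteration 7: 10101010
iteration 8: 01010101
iteration 9: 10101010
iteration 9 is 10101010, still not uniform 0

no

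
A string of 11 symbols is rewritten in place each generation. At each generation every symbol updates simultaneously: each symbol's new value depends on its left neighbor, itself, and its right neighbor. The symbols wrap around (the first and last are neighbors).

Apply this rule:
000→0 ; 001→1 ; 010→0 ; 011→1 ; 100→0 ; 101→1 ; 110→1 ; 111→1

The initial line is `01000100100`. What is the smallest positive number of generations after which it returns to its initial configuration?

10001001000
00010010001
00100100010
01001000100
10010001000
00100010001
01000100010
10001000100
00010001001
00100010010
01000100100

11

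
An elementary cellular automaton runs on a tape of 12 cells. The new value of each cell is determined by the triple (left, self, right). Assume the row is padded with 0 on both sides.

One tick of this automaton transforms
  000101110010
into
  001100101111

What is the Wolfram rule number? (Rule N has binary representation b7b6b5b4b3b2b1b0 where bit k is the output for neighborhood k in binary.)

position 6: 111 → 1  (bit 7 = 1)
position 7: 110 → 0  (bit 6 = 0)
position 4: 101 → 0  (bit 5 = 0)
position 8: 100 → 1  (bit 4 = 1)
position 5: 011 → 0  (bit 3 = 0)
position 3: 010 → 1  (bit 2 = 1)
position 2: 001 → 1  (bit 1 = 1)
position 0: 000 → 0  (bit 0 = 0)
bits b7..b0 = 10010110 = 150

150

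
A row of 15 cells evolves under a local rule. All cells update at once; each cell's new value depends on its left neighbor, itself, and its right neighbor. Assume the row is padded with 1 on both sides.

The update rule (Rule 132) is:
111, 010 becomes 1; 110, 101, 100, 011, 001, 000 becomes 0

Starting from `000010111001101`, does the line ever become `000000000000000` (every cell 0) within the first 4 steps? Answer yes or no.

no

000010010000000
000010010000000  (fixed point — unchanged through step 4)
step 4 is 000010010000000, still not uniform 0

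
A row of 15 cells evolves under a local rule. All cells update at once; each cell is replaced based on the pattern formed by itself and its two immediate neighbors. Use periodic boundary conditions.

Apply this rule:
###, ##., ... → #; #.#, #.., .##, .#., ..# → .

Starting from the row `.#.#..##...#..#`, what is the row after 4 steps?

######..##...##

step 1: .......#.#.....
step 2: ######.....####
step 3: ######.###..###
step 4: ######..##...##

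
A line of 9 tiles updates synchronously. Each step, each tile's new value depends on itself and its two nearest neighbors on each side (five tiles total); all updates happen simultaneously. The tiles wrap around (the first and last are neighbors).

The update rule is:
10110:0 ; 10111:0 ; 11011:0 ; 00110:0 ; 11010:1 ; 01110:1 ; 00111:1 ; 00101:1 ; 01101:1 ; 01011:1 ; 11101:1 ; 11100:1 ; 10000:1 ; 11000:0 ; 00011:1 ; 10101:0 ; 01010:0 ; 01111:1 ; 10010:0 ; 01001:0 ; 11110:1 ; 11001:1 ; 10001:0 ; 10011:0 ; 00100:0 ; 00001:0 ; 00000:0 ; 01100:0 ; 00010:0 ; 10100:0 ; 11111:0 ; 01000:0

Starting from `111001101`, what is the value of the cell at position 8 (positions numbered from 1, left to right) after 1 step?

0

111100100
position 8 holds 0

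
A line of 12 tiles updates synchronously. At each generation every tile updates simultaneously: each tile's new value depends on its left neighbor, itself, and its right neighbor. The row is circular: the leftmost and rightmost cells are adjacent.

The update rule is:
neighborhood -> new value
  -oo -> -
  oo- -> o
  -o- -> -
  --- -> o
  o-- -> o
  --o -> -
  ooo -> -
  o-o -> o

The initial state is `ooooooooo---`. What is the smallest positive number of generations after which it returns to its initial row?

--------ooo-
ooooooo---oo
------ooo---
ooooo---oooo
----ooo-----
ooo---oooooo
--ooo-------
o---oooooooo
ooo---------
--ooooooooo-
o---------oo
ooooooooo---

12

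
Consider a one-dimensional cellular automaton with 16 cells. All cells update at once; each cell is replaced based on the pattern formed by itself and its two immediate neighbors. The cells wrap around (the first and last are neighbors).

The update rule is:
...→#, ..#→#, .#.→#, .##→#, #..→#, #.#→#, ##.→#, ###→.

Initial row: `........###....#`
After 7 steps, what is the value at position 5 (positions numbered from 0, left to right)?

#

#########.######
........###.....
#########.######  (repeats step 1; period 2)
step 7: #########.######
position 5 holds #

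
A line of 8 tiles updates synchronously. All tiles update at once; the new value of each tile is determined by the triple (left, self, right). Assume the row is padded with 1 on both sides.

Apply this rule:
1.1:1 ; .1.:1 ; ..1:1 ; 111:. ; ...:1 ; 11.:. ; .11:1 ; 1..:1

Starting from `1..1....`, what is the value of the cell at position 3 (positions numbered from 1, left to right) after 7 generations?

.1111111
11......
..111111
111.....
...11111
1111....
....1111
position 3 holds .

.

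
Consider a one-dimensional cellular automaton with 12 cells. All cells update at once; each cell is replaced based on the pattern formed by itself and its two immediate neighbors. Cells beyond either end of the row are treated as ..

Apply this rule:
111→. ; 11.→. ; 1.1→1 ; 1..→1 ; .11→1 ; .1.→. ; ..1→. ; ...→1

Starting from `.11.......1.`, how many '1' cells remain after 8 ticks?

.1.111111..1
..11.....1..
1.1.1111..11
.1.11...1.1.
..11.11..1.1
1.1.11.1..1.
.1.11.1.1..1
..11.1.1.1..
count of 1: 5

5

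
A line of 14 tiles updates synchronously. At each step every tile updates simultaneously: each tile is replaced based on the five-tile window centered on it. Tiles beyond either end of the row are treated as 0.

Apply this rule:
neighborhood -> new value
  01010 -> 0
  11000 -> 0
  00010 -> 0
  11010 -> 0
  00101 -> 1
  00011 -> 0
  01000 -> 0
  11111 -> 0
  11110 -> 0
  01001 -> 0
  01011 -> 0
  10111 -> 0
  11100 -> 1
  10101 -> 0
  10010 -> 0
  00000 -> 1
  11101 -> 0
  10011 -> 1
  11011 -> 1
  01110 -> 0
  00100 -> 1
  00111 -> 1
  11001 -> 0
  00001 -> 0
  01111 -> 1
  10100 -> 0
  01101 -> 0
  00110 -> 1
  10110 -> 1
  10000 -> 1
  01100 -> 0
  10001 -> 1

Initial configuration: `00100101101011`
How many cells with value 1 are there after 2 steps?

step 1: 00100101000010
step 2: 00100100010010
count of 1: 4

4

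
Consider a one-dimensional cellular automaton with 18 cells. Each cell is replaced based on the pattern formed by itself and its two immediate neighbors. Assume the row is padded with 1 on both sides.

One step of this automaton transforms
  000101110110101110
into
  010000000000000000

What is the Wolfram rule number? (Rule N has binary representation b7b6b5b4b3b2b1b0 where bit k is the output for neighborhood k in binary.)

position 6: 111 → 0  (bit 7 = 0)
position 7: 110 → 0  (bit 6 = 0)
position 4: 101 → 0  (bit 5 = 0)
position 0: 100 → 0  (bit 4 = 0)
position 5: 011 → 0  (bit 3 = 0)
position 3: 010 → 0  (bit 2 = 0)
position 2: 001 → 0  (bit 1 = 0)
position 1: 000 → 1  (bit 0 = 1)
bits b7..b0 = 00000001 = 1

1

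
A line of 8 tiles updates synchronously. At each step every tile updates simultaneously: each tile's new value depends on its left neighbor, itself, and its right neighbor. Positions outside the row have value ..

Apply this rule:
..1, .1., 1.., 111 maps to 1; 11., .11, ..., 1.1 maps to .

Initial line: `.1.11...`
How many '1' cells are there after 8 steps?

3

11...1..
..1.111.
.11..1.1
1..111.1
111.1..1
.1..1111
1111.11.
.11....1
count of 1: 3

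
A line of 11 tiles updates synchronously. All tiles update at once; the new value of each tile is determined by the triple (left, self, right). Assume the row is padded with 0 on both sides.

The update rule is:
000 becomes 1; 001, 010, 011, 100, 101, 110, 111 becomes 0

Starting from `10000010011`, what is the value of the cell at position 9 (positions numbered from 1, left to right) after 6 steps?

00111000000
10000011111
00111000000  (repeats step 1; period 2)
step 6: 10000011111
position 9 holds 1

1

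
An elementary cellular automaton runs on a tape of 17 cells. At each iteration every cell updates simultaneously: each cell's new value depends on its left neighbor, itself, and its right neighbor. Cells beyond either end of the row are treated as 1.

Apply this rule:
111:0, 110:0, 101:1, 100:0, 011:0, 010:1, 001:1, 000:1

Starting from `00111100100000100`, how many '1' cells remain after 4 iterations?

01000001101111101
11011110010000010
00100000110111111
01101111001000000
count of 1: 7

7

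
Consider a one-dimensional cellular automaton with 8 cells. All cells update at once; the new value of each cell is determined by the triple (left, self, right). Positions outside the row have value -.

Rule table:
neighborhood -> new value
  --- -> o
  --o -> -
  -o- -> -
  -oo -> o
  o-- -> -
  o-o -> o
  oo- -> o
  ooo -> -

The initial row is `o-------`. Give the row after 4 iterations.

iteration 1: --oooooo
iteration 2: o-o----o
iteration 3: -o--oo--
iteration 4: ----oo-o

----oo-o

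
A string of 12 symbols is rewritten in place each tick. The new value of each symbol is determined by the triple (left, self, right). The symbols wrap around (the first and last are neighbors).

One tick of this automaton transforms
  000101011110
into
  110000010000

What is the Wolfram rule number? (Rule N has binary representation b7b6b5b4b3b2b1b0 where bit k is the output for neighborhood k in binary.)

9

position 8: 111 → 0  (bit 7 = 0)
position 10: 110 → 0  (bit 6 = 0)
position 4: 101 → 0  (bit 5 = 0)
position 11: 100 → 0  (bit 4 = 0)
position 7: 011 → 1  (bit 3 = 1)
position 3: 010 → 0  (bit 2 = 0)
position 2: 001 → 0  (bit 1 = 0)
position 0: 000 → 1  (bit 0 = 1)
bits b7..b0 = 00001001 = 9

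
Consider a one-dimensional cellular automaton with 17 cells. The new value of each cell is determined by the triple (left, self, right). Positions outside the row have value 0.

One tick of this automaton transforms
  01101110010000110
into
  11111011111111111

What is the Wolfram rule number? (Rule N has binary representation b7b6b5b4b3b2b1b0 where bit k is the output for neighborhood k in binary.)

position 5: 111 → 0  (bit 7 = 0)
position 2: 110 → 1  (bit 6 = 1)
position 3: 101 → 1  (bit 5 = 1)
position 7: 100 → 1  (bit 4 = 1)
position 1: 011 → 1  (bit 3 = 1)
position 9: 010 → 1  (bit 2 = 1)
position 0: 001 → 1  (bit 1 = 1)
position 11: 000 → 1  (bit 0 = 1)
bits b7..b0 = 01111111 = 127

127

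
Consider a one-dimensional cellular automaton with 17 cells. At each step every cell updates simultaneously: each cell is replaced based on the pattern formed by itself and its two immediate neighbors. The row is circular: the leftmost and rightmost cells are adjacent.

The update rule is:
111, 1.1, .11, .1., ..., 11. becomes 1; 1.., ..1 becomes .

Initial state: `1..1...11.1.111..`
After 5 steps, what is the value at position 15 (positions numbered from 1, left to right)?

1..1.1.11111111..
1..111111111111..
1..111111111111..  (fixed point — unchanged through step 5)
position 15 holds 1

1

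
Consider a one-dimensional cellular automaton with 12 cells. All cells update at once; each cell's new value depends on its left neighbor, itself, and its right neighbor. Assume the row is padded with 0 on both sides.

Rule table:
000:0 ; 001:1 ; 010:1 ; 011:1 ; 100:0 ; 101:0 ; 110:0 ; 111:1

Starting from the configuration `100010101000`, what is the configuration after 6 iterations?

100110101000
101100101000
101001101000
101011001000
101010011000
101010110000

101010110000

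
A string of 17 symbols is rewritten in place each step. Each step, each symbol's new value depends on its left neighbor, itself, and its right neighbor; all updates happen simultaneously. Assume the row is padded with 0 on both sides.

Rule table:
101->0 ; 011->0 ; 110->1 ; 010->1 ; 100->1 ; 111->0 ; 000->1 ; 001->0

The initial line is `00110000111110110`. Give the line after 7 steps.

10011110000010011
11000011111011001
01111000001001101
00001111101100101
11100000100110101
00111110110010101
10000010011010101

10000010011010101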